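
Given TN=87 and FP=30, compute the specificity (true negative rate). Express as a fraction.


Specificity = TN / (TN + FP) = 87 / 117 = 29/39.

29/39


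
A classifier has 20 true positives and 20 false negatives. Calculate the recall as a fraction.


Recall = TP / (TP + FN) = 20 / 40 = 1/2.

1/2


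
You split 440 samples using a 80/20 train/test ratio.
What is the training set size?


Test set = 440 * 20% = 88. Training set = 440 - 88 = 352.

352


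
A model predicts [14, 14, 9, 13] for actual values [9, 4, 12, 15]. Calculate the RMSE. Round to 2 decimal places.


MSE = 34.5000. RMSE = sqrt(34.5000) = 5.87.

5.87


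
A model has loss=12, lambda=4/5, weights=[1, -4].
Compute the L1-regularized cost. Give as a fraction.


L1 norm = sum(|w|) = 5. J = 12 + 4/5 * 5 = 16.

16


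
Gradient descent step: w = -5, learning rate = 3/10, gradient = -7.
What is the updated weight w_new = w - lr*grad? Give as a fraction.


w_new = -5 - 3/10 * -7 = -5 - -21/10 = -29/10.

-29/10


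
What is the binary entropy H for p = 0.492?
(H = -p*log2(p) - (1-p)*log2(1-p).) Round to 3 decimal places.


H = -0.492*log2(0.492) - 0.508*log2(0.508) = 1.000.

1.000


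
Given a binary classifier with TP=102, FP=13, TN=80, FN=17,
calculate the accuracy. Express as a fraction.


Accuracy = (TP + TN) / (TP + TN + FP + FN) = (102 + 80) / 212 = 91/106.

91/106


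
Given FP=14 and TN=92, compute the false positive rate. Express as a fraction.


FPR = FP / (FP + TN) = 14 / 106 = 7/53.

7/53


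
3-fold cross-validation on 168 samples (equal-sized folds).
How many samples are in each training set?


Each validation fold has 168/3 = 56 samples. Training set = 168 - 56 = 112.

112


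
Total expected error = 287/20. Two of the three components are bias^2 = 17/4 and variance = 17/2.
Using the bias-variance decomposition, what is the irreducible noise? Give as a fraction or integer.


Total error = bias^2 + variance + irreducible noise. So irreducible noise = 287/20 - 17/4 - 17/2 = 8/5.

8/5


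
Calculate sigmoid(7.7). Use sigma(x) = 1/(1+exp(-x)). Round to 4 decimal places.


sigma(7.7) = 1/(1+e^(-7.7)) = 1/(1+0.000453) = 1/1.000453 = 0.9995.

0.9995


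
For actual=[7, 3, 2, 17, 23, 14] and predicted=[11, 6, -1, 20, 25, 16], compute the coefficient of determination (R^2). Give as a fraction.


Mean(y) = 11. SS_res = 51. SS_tot = 350. R^2 = 1 - 51/(350) = 299/350.

299/350


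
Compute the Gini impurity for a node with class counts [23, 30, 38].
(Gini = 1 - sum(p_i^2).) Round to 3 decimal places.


Total = 91. Proportions: 23/91, 30/91, 38/91. sum(p_i^2) = 0.3469. Gini = 1 - 0.3469 = 0.6531, which rounds to 0.653.

0.653


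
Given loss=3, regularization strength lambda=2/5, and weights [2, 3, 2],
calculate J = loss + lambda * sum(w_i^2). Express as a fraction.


L2 sq norm = sum(w^2) = 17. J = 3 + 2/5 * 17 = 49/5.

49/5


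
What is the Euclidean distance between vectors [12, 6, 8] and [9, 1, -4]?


d = sqrt(sum of squared differences). (12-9)^2=9, (6-1)^2=25, (8--4)^2=144. Sum = 178.

sqrt(178)


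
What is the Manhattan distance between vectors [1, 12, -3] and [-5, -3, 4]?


d = sum of absolute differences: |1--5|=6 + |12--3|=15 + |-3-4|=7 = 28.

28


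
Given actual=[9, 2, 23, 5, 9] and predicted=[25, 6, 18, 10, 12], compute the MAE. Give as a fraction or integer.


MAE = (1/5) * (|9-25|=16 + |2-6|=4 + |23-18|=5 + |5-10|=5 + |9-12|=3). Sum = 33. MAE = 33/5.

33/5


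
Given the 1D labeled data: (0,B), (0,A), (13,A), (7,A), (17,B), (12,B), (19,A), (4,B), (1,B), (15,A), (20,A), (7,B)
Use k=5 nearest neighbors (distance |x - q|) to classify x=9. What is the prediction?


Distances: |0-9|=9, |0-9|=9, |13-9|=4, |7-9|=2, |17-9|=8, |12-9|=3, |19-9|=10, |4-9|=5, |1-9|=8, |15-9|=6, |20-9|=11, |7-9|=2. 5 nearest: (7,A), (7,B), (12,B), (13,A), (4,B). Counts: {'A': 2, 'B': 3}. Majority class: B.

B


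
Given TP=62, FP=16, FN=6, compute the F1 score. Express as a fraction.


Precision = 62/78 = 31/39. Recall = 62/68 = 31/34. F1 = 2*P*R/(P+R) = 62/73.

62/73


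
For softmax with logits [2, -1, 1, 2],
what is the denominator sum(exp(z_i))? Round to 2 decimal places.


Denom = e^2=7.3891 + e^-1=0.3679 + e^1=2.7183 + e^2=7.3891. Sum = 17.8644, which rounds to 17.86.

17.86


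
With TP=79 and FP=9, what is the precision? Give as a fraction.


Precision = TP / (TP + FP) = 79 / 88 = 79/88.

79/88


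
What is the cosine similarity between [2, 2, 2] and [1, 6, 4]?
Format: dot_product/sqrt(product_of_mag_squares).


dot = 22. |a|^2 = 12, |b|^2 = 53. cos = 22/sqrt(636).

22/sqrt(636)


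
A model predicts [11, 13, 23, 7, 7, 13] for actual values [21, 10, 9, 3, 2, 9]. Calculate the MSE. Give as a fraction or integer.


MSE = (1/6) * ((21-11)^2=100 + (10-13)^2=9 + (9-23)^2=196 + (3-7)^2=16 + (2-7)^2=25 + (9-13)^2=16). Sum = 362. MSE = 181/3.

181/3


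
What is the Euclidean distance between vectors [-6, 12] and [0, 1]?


d = sqrt(sum of squared differences). (-6-0)^2=36, (12-1)^2=121. Sum = 157.

sqrt(157)


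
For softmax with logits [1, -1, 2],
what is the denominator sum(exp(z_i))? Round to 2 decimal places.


Denom = e^1=2.7183 + e^-1=0.3679 + e^2=7.3891. Sum = 10.4753, which rounds to 10.48.

10.48


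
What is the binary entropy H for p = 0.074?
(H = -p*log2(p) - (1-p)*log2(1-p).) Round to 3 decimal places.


H = -0.074*log2(0.074) - 0.926*log2(0.926) = 0.381.

0.381


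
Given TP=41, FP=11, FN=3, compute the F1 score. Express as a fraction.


Precision = 41/52 = 41/52. Recall = 41/44 = 41/44. F1 = 2*P*R/(P+R) = 41/48.

41/48


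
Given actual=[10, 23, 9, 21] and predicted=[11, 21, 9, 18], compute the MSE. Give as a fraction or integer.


MSE = (1/4) * ((10-11)^2=1 + (23-21)^2=4 + (9-9)^2=0 + (21-18)^2=9). Sum = 14. MSE = 7/2.

7/2


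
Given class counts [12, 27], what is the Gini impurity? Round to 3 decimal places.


Total = 39. Proportions: 12/39, 27/39. sum(p_i^2) = 0.5740. Gini = 1 - 0.5740 = 0.4260, which rounds to 0.426.

0.426


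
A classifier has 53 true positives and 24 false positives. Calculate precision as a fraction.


Precision = TP / (TP + FP) = 53 / 77 = 53/77.

53/77


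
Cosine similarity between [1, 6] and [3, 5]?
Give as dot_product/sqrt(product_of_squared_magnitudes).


dot = 33. |a|^2 = 37, |b|^2 = 34. cos = 33/sqrt(1258).

33/sqrt(1258)


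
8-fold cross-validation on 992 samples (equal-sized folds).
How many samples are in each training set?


Each validation fold has 992/8 = 124 samples. Training set = 992 - 124 = 868.

868


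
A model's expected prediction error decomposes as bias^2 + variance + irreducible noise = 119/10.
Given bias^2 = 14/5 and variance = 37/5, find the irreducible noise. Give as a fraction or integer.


Total error = bias^2 + variance + irreducible noise. So irreducible noise = 119/10 - 14/5 - 37/5 = 17/10.

17/10


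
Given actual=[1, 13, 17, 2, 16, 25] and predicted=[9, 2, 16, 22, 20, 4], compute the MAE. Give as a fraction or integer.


MAE = (1/6) * (|1-9|=8 + |13-2|=11 + |17-16|=1 + |2-22|=20 + |16-20|=4 + |25-4|=21). Sum = 65. MAE = 65/6.

65/6


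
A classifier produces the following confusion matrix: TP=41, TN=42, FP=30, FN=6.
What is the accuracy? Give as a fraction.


Accuracy = (TP + TN) / (TP + TN + FP + FN) = (41 + 42) / 119 = 83/119.

83/119


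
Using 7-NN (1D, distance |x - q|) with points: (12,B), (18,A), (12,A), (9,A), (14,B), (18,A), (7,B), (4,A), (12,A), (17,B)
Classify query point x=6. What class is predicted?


Distances: |12-6|=6, |18-6|=12, |12-6|=6, |9-6|=3, |14-6|=8, |18-6|=12, |7-6|=1, |4-6|=2, |12-6|=6, |17-6|=11. 7 nearest: (7,B), (4,A), (9,A), (12,A), (12,A), (12,B), (14,B). Counts: {'B': 3, 'A': 4}. Majority class: A.

A


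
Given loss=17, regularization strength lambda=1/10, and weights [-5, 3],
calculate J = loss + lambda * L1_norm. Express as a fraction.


L1 norm = sum(|w|) = 8. J = 17 + 1/10 * 8 = 89/5.

89/5


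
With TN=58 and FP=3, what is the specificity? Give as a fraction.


Specificity = TN / (TN + FP) = 58 / 61 = 58/61.

58/61


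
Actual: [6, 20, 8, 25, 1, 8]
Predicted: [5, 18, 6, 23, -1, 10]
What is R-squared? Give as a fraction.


Mean(y) = 34/3. SS_res = 21. SS_tot = 1258/3. R^2 = 1 - 21/(1258/3) = 1195/1258.

1195/1258


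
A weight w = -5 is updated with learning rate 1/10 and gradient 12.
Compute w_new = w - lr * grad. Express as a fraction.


w_new = -5 - 1/10 * 12 = -5 - 6/5 = -31/5.

-31/5


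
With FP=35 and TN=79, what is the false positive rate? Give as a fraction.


FPR = FP / (FP + TN) = 35 / 114 = 35/114.

35/114


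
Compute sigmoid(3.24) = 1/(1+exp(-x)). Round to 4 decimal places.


sigma(3.24) = 1/(1+e^(-3.24)) = 1/(1+0.039164) = 1/1.039164 = 0.9623.

0.9623


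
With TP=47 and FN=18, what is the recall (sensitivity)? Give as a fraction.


Recall = TP / (TP + FN) = 47 / 65 = 47/65.

47/65


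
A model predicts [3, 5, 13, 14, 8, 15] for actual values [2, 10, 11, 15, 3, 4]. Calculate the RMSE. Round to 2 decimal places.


MSE = 29.5000. RMSE = sqrt(29.5000) = 5.43.

5.43


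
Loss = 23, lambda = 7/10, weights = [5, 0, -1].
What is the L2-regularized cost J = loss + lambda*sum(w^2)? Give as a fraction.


L2 sq norm = sum(w^2) = 26. J = 23 + 7/10 * 26 = 206/5.

206/5


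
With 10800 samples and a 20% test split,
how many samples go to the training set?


Test set = 10800 * 20% = 2160. Training set = 10800 - 2160 = 8640.

8640


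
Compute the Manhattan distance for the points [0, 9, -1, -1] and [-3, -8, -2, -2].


d = sum of absolute differences: |0--3|=3 + |9--8|=17 + |-1--2|=1 + |-1--2|=1 = 22.

22


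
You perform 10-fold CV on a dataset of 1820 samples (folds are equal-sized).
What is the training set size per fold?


Each validation fold has 1820/10 = 182 samples. Training set = 1820 - 182 = 1638.

1638


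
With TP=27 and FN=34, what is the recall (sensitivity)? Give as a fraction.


Recall = TP / (TP + FN) = 27 / 61 = 27/61.

27/61


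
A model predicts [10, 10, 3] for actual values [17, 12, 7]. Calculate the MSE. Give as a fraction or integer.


MSE = (1/3) * ((17-10)^2=49 + (12-10)^2=4 + (7-3)^2=16). Sum = 69. MSE = 23.

23


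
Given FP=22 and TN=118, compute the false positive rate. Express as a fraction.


FPR = FP / (FP + TN) = 22 / 140 = 11/70.

11/70


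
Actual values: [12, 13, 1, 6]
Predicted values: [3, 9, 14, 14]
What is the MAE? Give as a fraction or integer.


MAE = (1/4) * (|12-3|=9 + |13-9|=4 + |1-14|=13 + |6-14|=8). Sum = 34. MAE = 17/2.

17/2


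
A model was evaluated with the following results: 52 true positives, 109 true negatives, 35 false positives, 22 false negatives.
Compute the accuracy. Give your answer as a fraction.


Accuracy = (TP + TN) / (TP + TN + FP + FN) = (52 + 109) / 218 = 161/218.

161/218


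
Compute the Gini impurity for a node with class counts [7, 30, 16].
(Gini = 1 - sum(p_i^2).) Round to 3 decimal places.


Total = 53. Proportions: 7/53, 30/53, 16/53. sum(p_i^2) = 0.4290. Gini = 1 - 0.4290 = 0.5710, which rounds to 0.571.

0.571


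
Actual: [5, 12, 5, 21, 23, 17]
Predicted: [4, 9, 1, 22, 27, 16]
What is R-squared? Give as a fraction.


Mean(y) = 83/6. SS_res = 44. SS_tot = 1829/6. R^2 = 1 - 44/(1829/6) = 1565/1829.

1565/1829


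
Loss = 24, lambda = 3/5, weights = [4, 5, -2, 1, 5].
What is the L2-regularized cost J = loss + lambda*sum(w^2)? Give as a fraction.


L2 sq norm = sum(w^2) = 71. J = 24 + 3/5 * 71 = 333/5.

333/5


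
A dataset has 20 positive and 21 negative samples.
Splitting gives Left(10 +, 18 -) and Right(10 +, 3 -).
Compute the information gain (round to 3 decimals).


H(parent) = 0.9996. H(left) = 0.9403, H(right) = 0.7793. Weighted = (28/41)*0.9403 + (13/41)*0.7793 = 0.8893. IG = 0.9996 - 0.8893 = 0.1103, which rounds to 0.110.

0.110


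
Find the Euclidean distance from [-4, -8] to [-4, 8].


d = sqrt(sum of squared differences). (-4--4)^2=0, (-8-8)^2=256. Sum = 256.

16


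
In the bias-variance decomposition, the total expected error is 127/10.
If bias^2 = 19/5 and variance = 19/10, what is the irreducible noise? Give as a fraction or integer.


Total error = bias^2 + variance + irreducible noise. So irreducible noise = 127/10 - 19/5 - 19/10 = 7.

7


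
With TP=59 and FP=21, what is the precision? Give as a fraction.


Precision = TP / (TP + FP) = 59 / 80 = 59/80.

59/80


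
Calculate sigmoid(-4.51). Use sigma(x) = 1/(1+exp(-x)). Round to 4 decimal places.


sigma(-4.51) = 1/(1+e^(4.51)) = 1/(1+90.921819) = 1/91.921819 = 0.0109.

0.0109


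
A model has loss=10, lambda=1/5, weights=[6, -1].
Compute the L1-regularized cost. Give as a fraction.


L1 norm = sum(|w|) = 7. J = 10 + 1/5 * 7 = 57/5.

57/5


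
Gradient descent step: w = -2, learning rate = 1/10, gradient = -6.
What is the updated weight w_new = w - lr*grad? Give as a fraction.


w_new = -2 - 1/10 * -6 = -2 - -3/5 = -7/5.

-7/5


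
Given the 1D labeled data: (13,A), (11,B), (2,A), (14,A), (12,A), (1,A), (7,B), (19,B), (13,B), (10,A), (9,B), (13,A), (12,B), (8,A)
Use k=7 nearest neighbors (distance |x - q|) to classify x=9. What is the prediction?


Distances: |13-9|=4, |11-9|=2, |2-9|=7, |14-9|=5, |12-9|=3, |1-9|=8, |7-9|=2, |19-9|=10, |13-9|=4, |10-9|=1, |9-9|=0, |13-9|=4, |12-9|=3, |8-9|=1. 7 nearest: (9,B), (10,A), (8,A), (11,B), (7,B), (12,A), (12,B). Counts: {'B': 4, 'A': 3}. Majority class: B.

B


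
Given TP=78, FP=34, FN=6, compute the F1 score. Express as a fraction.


Precision = 78/112 = 39/56. Recall = 78/84 = 13/14. F1 = 2*P*R/(P+R) = 39/49.

39/49


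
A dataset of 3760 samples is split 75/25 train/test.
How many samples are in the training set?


Test set = 3760 * 25% = 940. Training set = 3760 - 940 = 2820.

2820


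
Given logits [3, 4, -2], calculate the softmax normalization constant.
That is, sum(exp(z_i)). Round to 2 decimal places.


Denom = e^3=20.0855 + e^4=54.5982 + e^-2=0.1353. Sum = 74.8190, which rounds to 74.82.

74.82


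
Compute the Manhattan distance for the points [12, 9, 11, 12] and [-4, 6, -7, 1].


d = sum of absolute differences: |12--4|=16 + |9-6|=3 + |11--7|=18 + |12-1|=11 = 48.

48


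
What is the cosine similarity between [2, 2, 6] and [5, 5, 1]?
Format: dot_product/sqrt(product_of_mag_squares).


dot = 26. |a|^2 = 44, |b|^2 = 51. cos = 26/sqrt(2244).

26/sqrt(2244)


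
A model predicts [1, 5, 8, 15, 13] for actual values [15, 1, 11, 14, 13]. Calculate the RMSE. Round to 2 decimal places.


MSE = 44.4000. RMSE = sqrt(44.4000) = 6.66.

6.66


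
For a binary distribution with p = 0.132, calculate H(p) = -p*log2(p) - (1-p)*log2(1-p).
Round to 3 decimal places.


H = -0.132*log2(0.132) - 0.868*log2(0.868) = 0.563.

0.563


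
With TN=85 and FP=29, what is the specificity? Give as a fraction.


Specificity = TN / (TN + FP) = 85 / 114 = 85/114.

85/114


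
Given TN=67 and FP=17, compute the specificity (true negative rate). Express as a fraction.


Specificity = TN / (TN + FP) = 67 / 84 = 67/84.

67/84


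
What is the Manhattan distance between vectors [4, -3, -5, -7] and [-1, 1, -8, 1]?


d = sum of absolute differences: |4--1|=5 + |-3-1|=4 + |-5--8|=3 + |-7-1|=8 = 20.

20


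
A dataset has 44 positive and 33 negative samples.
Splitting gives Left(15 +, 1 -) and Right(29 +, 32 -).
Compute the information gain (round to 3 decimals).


H(parent) = 0.9852. H(left) = 0.3373, H(right) = 0.9983. Weighted = (16/77)*0.3373 + (61/77)*0.9983 = 0.8609. IG = 0.9852 - 0.8609 = 0.1243, which rounds to 0.124.

0.124


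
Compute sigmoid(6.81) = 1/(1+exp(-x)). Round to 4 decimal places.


sigma(6.81) = 1/(1+e^(-6.81)) = 1/(1+0.001103) = 1/1.001103 = 0.9989.

0.9989


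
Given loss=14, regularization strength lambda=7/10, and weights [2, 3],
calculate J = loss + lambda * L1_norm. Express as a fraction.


L1 norm = sum(|w|) = 5. J = 14 + 7/10 * 5 = 35/2.

35/2


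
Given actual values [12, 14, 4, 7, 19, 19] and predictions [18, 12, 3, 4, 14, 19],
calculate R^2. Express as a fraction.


Mean(y) = 25/2. SS_res = 75. SS_tot = 379/2. R^2 = 1 - 75/(379/2) = 229/379.

229/379


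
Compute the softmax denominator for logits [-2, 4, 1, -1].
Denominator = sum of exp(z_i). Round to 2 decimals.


Denom = e^-2=0.1353 + e^4=54.5982 + e^1=2.7183 + e^-1=0.3679. Sum = 57.8197, which rounds to 57.82.

57.82


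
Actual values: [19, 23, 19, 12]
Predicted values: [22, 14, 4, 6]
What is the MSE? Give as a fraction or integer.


MSE = (1/4) * ((19-22)^2=9 + (23-14)^2=81 + (19-4)^2=225 + (12-6)^2=36). Sum = 351. MSE = 351/4.

351/4


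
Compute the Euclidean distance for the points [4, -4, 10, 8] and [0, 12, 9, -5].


d = sqrt(sum of squared differences). (4-0)^2=16, (-4-12)^2=256, (10-9)^2=1, (8--5)^2=169. Sum = 442.

sqrt(442)


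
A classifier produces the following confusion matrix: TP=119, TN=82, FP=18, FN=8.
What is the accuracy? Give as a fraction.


Accuracy = (TP + TN) / (TP + TN + FP + FN) = (119 + 82) / 227 = 201/227.

201/227


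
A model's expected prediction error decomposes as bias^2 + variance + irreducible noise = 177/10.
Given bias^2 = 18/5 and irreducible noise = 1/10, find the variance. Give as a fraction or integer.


Total error = bias^2 + variance + irreducible noise. So variance = 177/10 - 18/5 - 1/10 = 14.

14


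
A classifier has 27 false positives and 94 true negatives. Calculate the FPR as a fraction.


FPR = FP / (FP + TN) = 27 / 121 = 27/121.

27/121


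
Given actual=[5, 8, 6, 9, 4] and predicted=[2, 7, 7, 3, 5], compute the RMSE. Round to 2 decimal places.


MSE = 9.6000. RMSE = sqrt(9.6000) = 3.10.

3.10


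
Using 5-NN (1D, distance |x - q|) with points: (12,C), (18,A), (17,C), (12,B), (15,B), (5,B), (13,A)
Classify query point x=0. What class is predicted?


Distances: |12-0|=12, |18-0|=18, |17-0|=17, |12-0|=12, |15-0|=15, |5-0|=5, |13-0|=13. 5 nearest: (5,B), (12,B), (12,C), (13,A), (15,B). Counts: {'B': 3, 'C': 1, 'A': 1}. Majority class: B.

B


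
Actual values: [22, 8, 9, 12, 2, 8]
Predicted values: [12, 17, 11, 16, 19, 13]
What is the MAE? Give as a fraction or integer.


MAE = (1/6) * (|22-12|=10 + |8-17|=9 + |9-11|=2 + |12-16|=4 + |2-19|=17 + |8-13|=5). Sum = 47. MAE = 47/6.

47/6


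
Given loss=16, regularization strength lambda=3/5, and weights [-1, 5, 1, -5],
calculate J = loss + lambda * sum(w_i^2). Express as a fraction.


L2 sq norm = sum(w^2) = 52. J = 16 + 3/5 * 52 = 236/5.

236/5


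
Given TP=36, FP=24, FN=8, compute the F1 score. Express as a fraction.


Precision = 36/60 = 3/5. Recall = 36/44 = 9/11. F1 = 2*P*R/(P+R) = 9/13.

9/13


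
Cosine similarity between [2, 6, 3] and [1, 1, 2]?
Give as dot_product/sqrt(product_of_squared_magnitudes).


dot = 14. |a|^2 = 49, |b|^2 = 6. cos = 14/sqrt(294).

14/sqrt(294)


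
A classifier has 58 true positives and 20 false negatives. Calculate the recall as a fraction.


Recall = TP / (TP + FN) = 58 / 78 = 29/39.

29/39


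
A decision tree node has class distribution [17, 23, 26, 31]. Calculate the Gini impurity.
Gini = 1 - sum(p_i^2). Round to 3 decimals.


Total = 97. Proportions: 17/97, 23/97, 26/97, 31/97. sum(p_i^2) = 0.2609. Gini = 1 - 0.2609 = 0.7391, which rounds to 0.739.

0.739


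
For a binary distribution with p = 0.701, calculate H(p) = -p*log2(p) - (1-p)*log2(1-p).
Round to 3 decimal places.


H = -0.701*log2(0.701) - 0.299*log2(0.299) = 0.880.

0.880


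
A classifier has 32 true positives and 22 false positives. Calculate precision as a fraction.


Precision = TP / (TP + FP) = 32 / 54 = 16/27.

16/27


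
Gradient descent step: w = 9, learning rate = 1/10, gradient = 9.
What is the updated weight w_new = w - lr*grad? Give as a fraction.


w_new = 9 - 1/10 * 9 = 9 - 9/10 = 81/10.

81/10


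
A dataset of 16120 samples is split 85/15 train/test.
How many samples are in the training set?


Test set = 16120 * 15% = 2418. Training set = 16120 - 2418 = 13702.

13702


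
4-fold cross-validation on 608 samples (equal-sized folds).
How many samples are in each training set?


Each validation fold has 608/4 = 152 samples. Training set = 608 - 152 = 456.

456


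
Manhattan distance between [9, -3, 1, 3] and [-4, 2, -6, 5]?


d = sum of absolute differences: |9--4|=13 + |-3-2|=5 + |1--6|=7 + |3-5|=2 = 27.

27


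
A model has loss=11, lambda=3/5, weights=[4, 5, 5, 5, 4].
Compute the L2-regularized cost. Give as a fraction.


L2 sq norm = sum(w^2) = 107. J = 11 + 3/5 * 107 = 376/5.

376/5


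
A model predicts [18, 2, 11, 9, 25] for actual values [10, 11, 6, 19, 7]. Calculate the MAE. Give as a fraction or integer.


MAE = (1/5) * (|10-18|=8 + |11-2|=9 + |6-11|=5 + |19-9|=10 + |7-25|=18). Sum = 50. MAE = 10.

10


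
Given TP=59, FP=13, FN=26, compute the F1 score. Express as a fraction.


Precision = 59/72 = 59/72. Recall = 59/85 = 59/85. F1 = 2*P*R/(P+R) = 118/157.

118/157


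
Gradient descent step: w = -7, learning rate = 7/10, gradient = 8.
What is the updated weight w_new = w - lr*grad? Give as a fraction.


w_new = -7 - 7/10 * 8 = -7 - 28/5 = -63/5.

-63/5


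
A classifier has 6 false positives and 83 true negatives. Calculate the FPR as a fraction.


FPR = FP / (FP + TN) = 6 / 89 = 6/89.

6/89


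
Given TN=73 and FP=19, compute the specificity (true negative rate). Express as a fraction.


Specificity = TN / (TN + FP) = 73 / 92 = 73/92.

73/92


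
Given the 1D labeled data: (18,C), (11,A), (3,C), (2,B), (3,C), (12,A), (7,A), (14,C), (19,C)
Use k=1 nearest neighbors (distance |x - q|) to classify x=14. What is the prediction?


Distances: |18-14|=4, |11-14|=3, |3-14|=11, |2-14|=12, |3-14|=11, |12-14|=2, |7-14|=7, |14-14|=0, |19-14|=5. 1 nearest: (14,C). Counts: {'C': 1}. Majority class: C.

C


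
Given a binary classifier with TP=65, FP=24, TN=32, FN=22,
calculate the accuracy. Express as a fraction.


Accuracy = (TP + TN) / (TP + TN + FP + FN) = (65 + 32) / 143 = 97/143.

97/143


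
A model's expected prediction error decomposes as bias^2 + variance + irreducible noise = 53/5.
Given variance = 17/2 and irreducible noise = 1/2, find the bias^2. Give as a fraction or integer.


Total error = bias^2 + variance + irreducible noise. So bias^2 = 53/5 - 17/2 - 1/2 = 8/5.

8/5


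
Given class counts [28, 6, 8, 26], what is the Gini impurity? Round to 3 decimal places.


Total = 68. Proportions: 28/68, 6/68, 8/68, 26/68. sum(p_i^2) = 0.3374. Gini = 1 - 0.3374 = 0.6626, which rounds to 0.663.

0.663


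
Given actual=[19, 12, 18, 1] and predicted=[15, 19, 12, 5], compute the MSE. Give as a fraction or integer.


MSE = (1/4) * ((19-15)^2=16 + (12-19)^2=49 + (18-12)^2=36 + (1-5)^2=16). Sum = 117. MSE = 117/4.

117/4


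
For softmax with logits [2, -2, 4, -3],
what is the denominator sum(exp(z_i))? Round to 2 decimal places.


Denom = e^2=7.3891 + e^-2=0.1353 + e^4=54.5982 + e^-3=0.0498. Sum = 62.1724, which rounds to 62.17.

62.17


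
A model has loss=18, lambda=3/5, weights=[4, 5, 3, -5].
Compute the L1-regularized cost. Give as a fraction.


L1 norm = sum(|w|) = 17. J = 18 + 3/5 * 17 = 141/5.

141/5


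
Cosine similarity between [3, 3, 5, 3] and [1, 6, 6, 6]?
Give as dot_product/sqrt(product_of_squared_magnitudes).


dot = 69. |a|^2 = 52, |b|^2 = 109. cos = 69/sqrt(5668).

69/sqrt(5668)


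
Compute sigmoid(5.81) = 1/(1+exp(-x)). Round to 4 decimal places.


sigma(5.81) = 1/(1+e^(-5.81)) = 1/(1+0.002997) = 1/1.002997 = 0.9970.

0.9970


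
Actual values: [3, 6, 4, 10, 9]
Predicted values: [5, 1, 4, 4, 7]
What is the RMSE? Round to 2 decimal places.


MSE = 13.8000. RMSE = sqrt(13.8000) = 3.71.

3.71


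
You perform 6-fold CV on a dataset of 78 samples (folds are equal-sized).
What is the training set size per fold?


Each validation fold has 78/6 = 13 samples. Training set = 78 - 13 = 65.

65


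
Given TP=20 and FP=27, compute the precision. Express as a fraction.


Precision = TP / (TP + FP) = 20 / 47 = 20/47.

20/47


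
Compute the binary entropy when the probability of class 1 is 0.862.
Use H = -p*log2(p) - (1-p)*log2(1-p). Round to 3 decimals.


H = -0.862*log2(0.862) - 0.138*log2(0.138) = 0.579.

0.579


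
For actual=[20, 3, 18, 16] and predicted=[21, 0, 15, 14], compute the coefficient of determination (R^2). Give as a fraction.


Mean(y) = 57/4. SS_res = 23. SS_tot = 707/4. R^2 = 1 - 23/(707/4) = 615/707.

615/707


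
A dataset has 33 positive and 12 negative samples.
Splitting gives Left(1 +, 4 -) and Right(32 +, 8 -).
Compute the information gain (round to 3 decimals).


H(parent) = 0.8366. H(left) = 0.7219, H(right) = 0.7219. Weighted = (5/45)*0.7219 + (40/45)*0.7219 = 0.7219. IG = 0.8366 - 0.7219 = 0.1147, which rounds to 0.115.

0.115


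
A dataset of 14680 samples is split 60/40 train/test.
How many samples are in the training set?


Test set = 14680 * 40% = 5872. Training set = 14680 - 5872 = 8808.

8808


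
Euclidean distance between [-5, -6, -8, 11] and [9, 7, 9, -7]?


d = sqrt(sum of squared differences). (-5-9)^2=196, (-6-7)^2=169, (-8-9)^2=289, (11--7)^2=324. Sum = 978.

sqrt(978)


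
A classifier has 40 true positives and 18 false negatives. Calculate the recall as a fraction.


Recall = TP / (TP + FN) = 40 / 58 = 20/29.

20/29


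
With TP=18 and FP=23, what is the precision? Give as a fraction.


Precision = TP / (TP + FP) = 18 / 41 = 18/41.

18/41


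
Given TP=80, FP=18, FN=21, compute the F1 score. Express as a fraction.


Precision = 80/98 = 40/49. Recall = 80/101 = 80/101. F1 = 2*P*R/(P+R) = 160/199.

160/199


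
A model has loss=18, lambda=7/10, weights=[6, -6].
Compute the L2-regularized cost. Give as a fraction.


L2 sq norm = sum(w^2) = 72. J = 18 + 7/10 * 72 = 342/5.

342/5


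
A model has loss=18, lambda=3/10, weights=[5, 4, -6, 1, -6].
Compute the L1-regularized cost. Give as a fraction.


L1 norm = sum(|w|) = 22. J = 18 + 3/10 * 22 = 123/5.

123/5


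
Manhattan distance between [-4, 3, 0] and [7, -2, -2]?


d = sum of absolute differences: |-4-7|=11 + |3--2|=5 + |0--2|=2 = 18.

18


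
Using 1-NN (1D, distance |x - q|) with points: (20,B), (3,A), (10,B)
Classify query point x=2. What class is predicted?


Distances: |20-2|=18, |3-2|=1, |10-2|=8. 1 nearest: (3,A). Counts: {'A': 1}. Majority class: A.

A


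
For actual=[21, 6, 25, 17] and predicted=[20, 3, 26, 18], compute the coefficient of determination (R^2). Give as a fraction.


Mean(y) = 69/4. SS_res = 12. SS_tot = 803/4. R^2 = 1 - 12/(803/4) = 755/803.

755/803


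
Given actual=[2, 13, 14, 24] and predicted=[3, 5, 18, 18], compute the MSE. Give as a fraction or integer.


MSE = (1/4) * ((2-3)^2=1 + (13-5)^2=64 + (14-18)^2=16 + (24-18)^2=36). Sum = 117. MSE = 117/4.

117/4


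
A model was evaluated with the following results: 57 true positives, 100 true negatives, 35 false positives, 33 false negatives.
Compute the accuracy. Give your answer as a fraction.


Accuracy = (TP + TN) / (TP + TN + FP + FN) = (57 + 100) / 225 = 157/225.

157/225


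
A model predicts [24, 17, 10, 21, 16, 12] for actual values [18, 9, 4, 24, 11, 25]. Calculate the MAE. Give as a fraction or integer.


MAE = (1/6) * (|18-24|=6 + |9-17|=8 + |4-10|=6 + |24-21|=3 + |11-16|=5 + |25-12|=13). Sum = 41. MAE = 41/6.

41/6


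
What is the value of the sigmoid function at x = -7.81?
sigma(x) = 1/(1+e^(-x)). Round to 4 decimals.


sigma(-7.81) = 1/(1+e^(7.81)) = 1/(1+2465.130435) = 1/2466.130435 = 0.0004.

0.0004


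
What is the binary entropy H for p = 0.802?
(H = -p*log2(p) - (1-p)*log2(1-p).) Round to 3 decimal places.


H = -0.802*log2(0.802) - 0.198*log2(0.198) = 0.718.

0.718


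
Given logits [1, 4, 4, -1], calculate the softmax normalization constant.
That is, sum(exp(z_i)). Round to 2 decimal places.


Denom = e^1=2.7183 + e^4=54.5982 + e^4=54.5982 + e^-1=0.3679. Sum = 112.2826, which rounds to 112.28.

112.28


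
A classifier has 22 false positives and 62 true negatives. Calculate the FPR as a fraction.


FPR = FP / (FP + TN) = 22 / 84 = 11/42.

11/42


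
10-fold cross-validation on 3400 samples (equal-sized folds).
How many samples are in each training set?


Each validation fold has 3400/10 = 340 samples. Training set = 3400 - 340 = 3060.

3060


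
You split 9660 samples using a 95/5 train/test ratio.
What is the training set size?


Test set = 9660 * 5% = 483. Training set = 9660 - 483 = 9177.

9177


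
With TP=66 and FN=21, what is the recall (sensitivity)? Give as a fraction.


Recall = TP / (TP + FN) = 66 / 87 = 22/29.

22/29


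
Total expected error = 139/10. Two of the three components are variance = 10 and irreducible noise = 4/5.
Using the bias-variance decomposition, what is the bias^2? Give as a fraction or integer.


Total error = bias^2 + variance + irreducible noise. So bias^2 = 139/10 - 10 - 4/5 = 31/10.

31/10


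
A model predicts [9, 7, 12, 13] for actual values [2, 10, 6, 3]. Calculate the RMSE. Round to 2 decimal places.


MSE = 48.5000. RMSE = sqrt(48.5000) = 6.96.

6.96


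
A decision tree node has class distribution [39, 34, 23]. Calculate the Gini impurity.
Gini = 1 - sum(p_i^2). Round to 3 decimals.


Total = 96. Proportions: 39/96, 34/96, 23/96. sum(p_i^2) = 0.3479. Gini = 1 - 0.3479 = 0.6521, which rounds to 0.652.

0.652


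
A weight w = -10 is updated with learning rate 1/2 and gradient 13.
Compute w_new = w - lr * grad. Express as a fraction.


w_new = -10 - 1/2 * 13 = -10 - 13/2 = -33/2.

-33/2


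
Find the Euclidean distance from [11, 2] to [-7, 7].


d = sqrt(sum of squared differences). (11--7)^2=324, (2-7)^2=25. Sum = 349.

sqrt(349)


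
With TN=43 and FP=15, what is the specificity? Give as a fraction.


Specificity = TN / (TN + FP) = 43 / 58 = 43/58.

43/58


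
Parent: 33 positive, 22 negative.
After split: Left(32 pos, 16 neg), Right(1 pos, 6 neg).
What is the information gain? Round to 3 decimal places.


H(parent) = 0.9710. H(left) = 0.9183, H(right) = 0.5917. Weighted = (48/55)*0.9183 + (7/55)*0.5917 = 0.8767. IG = 0.9710 - 0.8767 = 0.0943, which rounds to 0.094.

0.094


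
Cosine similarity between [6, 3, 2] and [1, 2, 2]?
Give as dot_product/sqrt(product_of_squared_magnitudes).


dot = 16. |a|^2 = 49, |b|^2 = 9. cos = 16/sqrt(441).

16/sqrt(441)


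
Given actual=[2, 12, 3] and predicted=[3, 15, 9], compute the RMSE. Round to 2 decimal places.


MSE = 15.3333. RMSE = sqrt(15.3333) = 3.92.

3.92


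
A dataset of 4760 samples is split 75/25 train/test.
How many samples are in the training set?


Test set = 4760 * 25% = 1190. Training set = 4760 - 1190 = 3570.

3570


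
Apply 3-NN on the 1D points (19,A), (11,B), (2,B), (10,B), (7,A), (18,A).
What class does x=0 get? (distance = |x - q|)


Distances: |19-0|=19, |11-0|=11, |2-0|=2, |10-0|=10, |7-0|=7, |18-0|=18. 3 nearest: (2,B), (7,A), (10,B). Counts: {'B': 2, 'A': 1}. Majority class: B.

B


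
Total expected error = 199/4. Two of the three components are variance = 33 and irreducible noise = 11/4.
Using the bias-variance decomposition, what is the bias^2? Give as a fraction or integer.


Total error = bias^2 + variance + irreducible noise. So bias^2 = 199/4 - 33 - 11/4 = 14.

14


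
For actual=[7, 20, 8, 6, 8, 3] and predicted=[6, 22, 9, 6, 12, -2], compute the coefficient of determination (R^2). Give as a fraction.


Mean(y) = 26/3. SS_res = 47. SS_tot = 514/3. R^2 = 1 - 47/(514/3) = 373/514.

373/514


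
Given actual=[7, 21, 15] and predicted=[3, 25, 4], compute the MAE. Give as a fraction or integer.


MAE = (1/3) * (|7-3|=4 + |21-25|=4 + |15-4|=11). Sum = 19. MAE = 19/3.

19/3


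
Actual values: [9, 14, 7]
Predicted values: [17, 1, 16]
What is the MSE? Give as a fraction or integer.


MSE = (1/3) * ((9-17)^2=64 + (14-1)^2=169 + (7-16)^2=81). Sum = 314. MSE = 314/3.

314/3


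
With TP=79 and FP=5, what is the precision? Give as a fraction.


Precision = TP / (TP + FP) = 79 / 84 = 79/84.

79/84


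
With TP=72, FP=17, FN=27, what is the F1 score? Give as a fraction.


Precision = 72/89 = 72/89. Recall = 72/99 = 8/11. F1 = 2*P*R/(P+R) = 36/47.

36/47


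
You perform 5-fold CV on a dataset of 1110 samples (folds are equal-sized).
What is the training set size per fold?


Each validation fold has 1110/5 = 222 samples. Training set = 1110 - 222 = 888.

888


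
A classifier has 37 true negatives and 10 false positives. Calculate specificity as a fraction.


Specificity = TN / (TN + FP) = 37 / 47 = 37/47.

37/47


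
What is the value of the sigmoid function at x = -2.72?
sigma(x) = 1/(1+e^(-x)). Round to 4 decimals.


sigma(-2.72) = 1/(1+e^(2.72)) = 1/(1+15.180322) = 1/16.180322 = 0.0618.

0.0618


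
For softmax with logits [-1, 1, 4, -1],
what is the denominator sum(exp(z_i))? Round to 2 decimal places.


Denom = e^-1=0.3679 + e^1=2.7183 + e^4=54.5982 + e^-1=0.3679. Sum = 58.0523, which rounds to 58.05.

58.05


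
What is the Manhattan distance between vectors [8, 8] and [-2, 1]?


d = sum of absolute differences: |8--2|=10 + |8-1|=7 = 17.

17


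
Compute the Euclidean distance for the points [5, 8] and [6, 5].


d = sqrt(sum of squared differences). (5-6)^2=1, (8-5)^2=9. Sum = 10.

sqrt(10)


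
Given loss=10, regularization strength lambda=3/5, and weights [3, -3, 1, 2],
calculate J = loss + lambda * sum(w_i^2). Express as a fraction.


L2 sq norm = sum(w^2) = 23. J = 10 + 3/5 * 23 = 119/5.

119/5


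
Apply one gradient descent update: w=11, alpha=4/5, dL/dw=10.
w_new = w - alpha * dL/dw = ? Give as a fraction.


w_new = 11 - 4/5 * 10 = 11 - 8 = 3.

3


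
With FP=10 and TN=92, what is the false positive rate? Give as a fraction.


FPR = FP / (FP + TN) = 10 / 102 = 5/51.

5/51


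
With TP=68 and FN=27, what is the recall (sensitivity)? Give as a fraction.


Recall = TP / (TP + FN) = 68 / 95 = 68/95.

68/95


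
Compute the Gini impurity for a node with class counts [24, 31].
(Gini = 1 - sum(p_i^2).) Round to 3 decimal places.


Total = 55. Proportions: 24/55, 31/55. sum(p_i^2) = 0.5081. Gini = 1 - 0.5081 = 0.4919, which rounds to 0.492.

0.492


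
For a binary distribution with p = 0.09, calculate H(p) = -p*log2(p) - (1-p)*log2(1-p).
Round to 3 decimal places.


H = -0.09*log2(0.09) - 0.91*log2(0.91) = 0.436.

0.436


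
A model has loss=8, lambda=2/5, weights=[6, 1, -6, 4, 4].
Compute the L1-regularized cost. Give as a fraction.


L1 norm = sum(|w|) = 21. J = 8 + 2/5 * 21 = 82/5.

82/5


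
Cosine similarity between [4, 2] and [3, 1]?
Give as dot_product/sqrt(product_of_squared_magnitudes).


dot = 14. |a|^2 = 20, |b|^2 = 10. cos = 14/sqrt(200).

14/sqrt(200)


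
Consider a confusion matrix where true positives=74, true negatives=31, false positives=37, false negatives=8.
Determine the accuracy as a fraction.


Accuracy = (TP + TN) / (TP + TN + FP + FN) = (74 + 31) / 150 = 7/10.

7/10


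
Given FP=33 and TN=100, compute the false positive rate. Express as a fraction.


FPR = FP / (FP + TN) = 33 / 133 = 33/133.

33/133


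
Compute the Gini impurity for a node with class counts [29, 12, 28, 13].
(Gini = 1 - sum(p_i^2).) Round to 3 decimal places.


Total = 82. Proportions: 29/82, 12/82, 28/82, 13/82. sum(p_i^2) = 0.2882. Gini = 1 - 0.2882 = 0.7118, which rounds to 0.712.

0.712


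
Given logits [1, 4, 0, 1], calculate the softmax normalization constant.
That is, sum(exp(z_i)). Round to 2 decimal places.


Denom = e^1=2.7183 + e^4=54.5982 + e^0=1.0000 + e^1=2.7183. Sum = 61.0348, which rounds to 61.03.

61.03


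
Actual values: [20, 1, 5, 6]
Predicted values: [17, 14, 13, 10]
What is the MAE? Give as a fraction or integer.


MAE = (1/4) * (|20-17|=3 + |1-14|=13 + |5-13|=8 + |6-10|=4). Sum = 28. MAE = 7.

7


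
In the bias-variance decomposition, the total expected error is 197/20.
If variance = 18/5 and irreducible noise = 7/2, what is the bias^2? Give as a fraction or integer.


Total error = bias^2 + variance + irreducible noise. So bias^2 = 197/20 - 18/5 - 7/2 = 11/4.

11/4


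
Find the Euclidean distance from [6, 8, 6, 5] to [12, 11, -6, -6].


d = sqrt(sum of squared differences). (6-12)^2=36, (8-11)^2=9, (6--6)^2=144, (5--6)^2=121. Sum = 310.

sqrt(310)


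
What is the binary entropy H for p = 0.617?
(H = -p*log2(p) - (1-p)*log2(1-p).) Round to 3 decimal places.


H = -0.617*log2(0.617) - 0.383*log2(0.383) = 0.960.

0.960


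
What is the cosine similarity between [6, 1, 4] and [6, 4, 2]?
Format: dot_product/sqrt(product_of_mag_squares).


dot = 48. |a|^2 = 53, |b|^2 = 56. cos = 48/sqrt(2968).

48/sqrt(2968)


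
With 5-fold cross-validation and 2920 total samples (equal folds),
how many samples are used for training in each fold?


Each validation fold has 2920/5 = 584 samples. Training set = 2920 - 584 = 2336.

2336


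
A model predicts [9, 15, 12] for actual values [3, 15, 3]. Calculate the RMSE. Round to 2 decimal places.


MSE = 39.0000. RMSE = sqrt(39.0000) = 6.24.

6.24


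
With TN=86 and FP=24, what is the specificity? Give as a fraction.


Specificity = TN / (TN + FP) = 86 / 110 = 43/55.

43/55


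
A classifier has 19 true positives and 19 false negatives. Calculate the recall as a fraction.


Recall = TP / (TP + FN) = 19 / 38 = 1/2.

1/2


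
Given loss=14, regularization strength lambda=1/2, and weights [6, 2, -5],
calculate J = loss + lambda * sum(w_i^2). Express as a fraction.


L2 sq norm = sum(w^2) = 65. J = 14 + 1/2 * 65 = 93/2.

93/2


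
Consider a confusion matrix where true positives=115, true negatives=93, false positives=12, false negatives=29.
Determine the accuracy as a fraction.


Accuracy = (TP + TN) / (TP + TN + FP + FN) = (115 + 93) / 249 = 208/249.

208/249


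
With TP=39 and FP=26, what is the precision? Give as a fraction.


Precision = TP / (TP + FP) = 39 / 65 = 3/5.

3/5


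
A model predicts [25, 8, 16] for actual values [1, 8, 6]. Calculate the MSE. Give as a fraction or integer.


MSE = (1/3) * ((1-25)^2=576 + (8-8)^2=0 + (6-16)^2=100). Sum = 676. MSE = 676/3.

676/3


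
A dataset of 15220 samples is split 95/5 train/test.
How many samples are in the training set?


Test set = 15220 * 5% = 761. Training set = 15220 - 761 = 14459.

14459


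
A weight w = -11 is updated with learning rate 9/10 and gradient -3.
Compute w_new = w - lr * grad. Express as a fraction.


w_new = -11 - 9/10 * -3 = -11 - -27/10 = -83/10.

-83/10


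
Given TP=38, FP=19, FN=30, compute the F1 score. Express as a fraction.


Precision = 38/57 = 2/3. Recall = 38/68 = 19/34. F1 = 2*P*R/(P+R) = 76/125.

76/125


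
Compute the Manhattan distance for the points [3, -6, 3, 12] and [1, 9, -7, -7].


d = sum of absolute differences: |3-1|=2 + |-6-9|=15 + |3--7|=10 + |12--7|=19 = 46.

46


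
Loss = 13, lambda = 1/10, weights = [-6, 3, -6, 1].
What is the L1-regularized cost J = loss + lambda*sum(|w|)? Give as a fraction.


L1 norm = sum(|w|) = 16. J = 13 + 1/10 * 16 = 73/5.

73/5


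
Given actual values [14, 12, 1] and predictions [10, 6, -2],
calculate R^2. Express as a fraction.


Mean(y) = 9. SS_res = 61. SS_tot = 98. R^2 = 1 - 61/(98) = 37/98.

37/98


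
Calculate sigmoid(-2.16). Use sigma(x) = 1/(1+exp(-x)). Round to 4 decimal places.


sigma(-2.16) = 1/(1+e^(2.16)) = 1/(1+8.671138) = 1/9.671138 = 0.1034.

0.1034
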